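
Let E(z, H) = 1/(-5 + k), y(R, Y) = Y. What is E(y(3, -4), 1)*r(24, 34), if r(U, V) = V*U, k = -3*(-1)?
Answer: -408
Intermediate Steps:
k = 3
r(U, V) = U*V
E(z, H) = -½ (E(z, H) = 1/(-5 + 3) = 1/(-2) = -½)
E(y(3, -4), 1)*r(24, 34) = -12*34 = -½*816 = -408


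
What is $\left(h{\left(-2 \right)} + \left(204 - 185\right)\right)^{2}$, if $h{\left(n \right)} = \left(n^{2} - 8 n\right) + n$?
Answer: $1369$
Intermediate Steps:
$h{\left(n \right)} = n^{2} - 7 n$
$\left(h{\left(-2 \right)} + \left(204 - 185\right)\right)^{2} = \left(- 2 \left(-7 - 2\right) + \left(204 - 185\right)\right)^{2} = \left(\left(-2\right) \left(-9\right) + \left(204 - 185\right)\right)^{2} = \left(18 + 19\right)^{2} = 37^{2} = 1369$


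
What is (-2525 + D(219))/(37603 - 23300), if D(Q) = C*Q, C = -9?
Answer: -4496/14303 ≈ -0.31434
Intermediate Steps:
D(Q) = -9*Q
(-2525 + D(219))/(37603 - 23300) = (-2525 - 9*219)/(37603 - 23300) = (-2525 - 1971)/14303 = -4496*1/14303 = -4496/14303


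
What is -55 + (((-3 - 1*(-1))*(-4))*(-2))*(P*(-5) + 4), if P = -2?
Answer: -279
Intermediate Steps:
-55 + (((-3 - 1*(-1))*(-4))*(-2))*(P*(-5) + 4) = -55 + (((-3 - 1*(-1))*(-4))*(-2))*(-2*(-5) + 4) = -55 + (((-3 + 1)*(-4))*(-2))*(10 + 4) = -55 + (-2*(-4)*(-2))*14 = -55 + (8*(-2))*14 = -55 - 16*14 = -55 - 224 = -279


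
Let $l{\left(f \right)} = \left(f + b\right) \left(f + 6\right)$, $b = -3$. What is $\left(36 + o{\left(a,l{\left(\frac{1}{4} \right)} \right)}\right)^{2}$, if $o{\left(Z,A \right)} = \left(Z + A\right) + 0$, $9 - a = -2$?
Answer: $\frac{227529}{256} \approx 888.79$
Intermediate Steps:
$a = 11$ ($a = 9 - -2 = 9 + 2 = 11$)
$l{\left(f \right)} = \left(-3 + f\right) \left(6 + f\right)$ ($l{\left(f \right)} = \left(f - 3\right) \left(f + 6\right) = \left(-3 + f\right) \left(6 + f\right)$)
$o{\left(Z,A \right)} = A + Z$ ($o{\left(Z,A \right)} = \left(A + Z\right) + 0 = A + Z$)
$\left(36 + o{\left(a,l{\left(\frac{1}{4} \right)} \right)}\right)^{2} = \left(36 + \left(\left(-18 + \left(\frac{1}{4}\right)^{2} + \frac{3}{4}\right) + 11\right)\right)^{2} = \left(36 + \left(\left(-18 + \left(\frac{1}{4}\right)^{2} + 3 \cdot \frac{1}{4}\right) + 11\right)\right)^{2} = \left(36 + \left(\left(-18 + \frac{1}{16} + \frac{3}{4}\right) + 11\right)\right)^{2} = \left(36 + \left(- \frac{275}{16} + 11\right)\right)^{2} = \left(36 - \frac{99}{16}\right)^{2} = \left(\frac{477}{16}\right)^{2} = \frac{227529}{256}$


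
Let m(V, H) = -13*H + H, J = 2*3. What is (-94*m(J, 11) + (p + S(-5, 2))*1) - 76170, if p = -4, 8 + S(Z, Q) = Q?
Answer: -63772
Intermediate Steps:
S(Z, Q) = -8 + Q
J = 6
m(V, H) = -12*H
(-94*m(J, 11) + (p + S(-5, 2))*1) - 76170 = (-(-1128)*11 + (-4 + (-8 + 2))*1) - 76170 = (-94*(-132) + (-4 - 6)*1) - 76170 = (12408 - 10*1) - 76170 = (12408 - 10) - 76170 = 12398 - 76170 = -63772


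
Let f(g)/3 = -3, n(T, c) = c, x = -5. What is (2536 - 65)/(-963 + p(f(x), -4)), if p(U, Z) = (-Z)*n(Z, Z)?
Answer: -2471/979 ≈ -2.5240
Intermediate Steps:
f(g) = -9 (f(g) = 3*(-3) = -9)
p(U, Z) = -Z² (p(U, Z) = (-Z)*Z = -Z²)
(2536 - 65)/(-963 + p(f(x), -4)) = (2536 - 65)/(-963 - 1*(-4)²) = 2471/(-963 - 1*16) = 2471/(-963 - 16) = 2471/(-979) = 2471*(-1/979) = -2471/979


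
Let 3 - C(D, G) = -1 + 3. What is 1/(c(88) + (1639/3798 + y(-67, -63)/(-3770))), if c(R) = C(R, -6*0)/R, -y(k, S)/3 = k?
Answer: 315006120/122723519 ≈ 2.5668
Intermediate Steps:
C(D, G) = 1 (C(D, G) = 3 - (-1 + 3) = 3 - 1*2 = 3 - 2 = 1)
y(k, S) = -3*k
c(R) = 1/R
1/(c(88) + (1639/3798 + y(-67, -63)/(-3770))) = 1/(1/88 + (1639/3798 - 3*(-67)/(-3770))) = 1/(1/88 + (1639*(1/3798) + 201*(-1/3770))) = 1/(1/88 + (1639/3798 - 201/3770)) = 1/(1/88 + 1353908/3579615) = 1/(122723519/315006120) = 315006120/122723519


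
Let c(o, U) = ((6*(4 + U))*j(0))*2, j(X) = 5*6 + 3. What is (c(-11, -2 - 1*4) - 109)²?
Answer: 811801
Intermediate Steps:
j(X) = 33 (j(X) = 30 + 3 = 33)
c(o, U) = 1584 + 396*U (c(o, U) = ((6*(4 + U))*33)*2 = ((24 + 6*U)*33)*2 = (792 + 198*U)*2 = 1584 + 396*U)
(c(-11, -2 - 1*4) - 109)² = ((1584 + 396*(-2 - 1*4)) - 109)² = ((1584 + 396*(-2 - 4)) - 109)² = ((1584 + 396*(-6)) - 109)² = ((1584 - 2376) - 109)² = (-792 - 109)² = (-901)² = 811801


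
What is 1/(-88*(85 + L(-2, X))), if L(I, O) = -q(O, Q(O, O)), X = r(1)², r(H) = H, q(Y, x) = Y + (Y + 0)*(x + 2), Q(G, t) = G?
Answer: -1/7128 ≈ -0.00014029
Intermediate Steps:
q(Y, x) = Y + Y*(2 + x)
X = 1 (X = 1² = 1)
L(I, O) = -O*(3 + O)
1/(-88*(85 + L(-2, X))) = 1/(-88*(85 - 1*1*(3 + 1))) = 1/(-88*(85 - 1*1*4)) = 1/(-88*(85 - 4)) = 1/(-88*81) = 1/(-7128) = -1/7128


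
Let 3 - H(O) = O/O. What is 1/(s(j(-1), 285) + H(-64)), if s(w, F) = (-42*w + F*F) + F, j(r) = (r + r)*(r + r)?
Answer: 1/81344 ≈ 1.2293e-5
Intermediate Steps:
j(r) = 4*r² (j(r) = (2*r)*(2*r) = 4*r²)
s(w, F) = F + F² - 42*w (s(w, F) = (-42*w + F²) + F = (F² - 42*w) + F = F + F² - 42*w)
H(O) = 2 (H(O) = 3 - O/O = 3 - 1*1 = 3 - 1 = 2)
1/(s(j(-1), 285) + H(-64)) = 1/((285 + 285² - 168*(-1)²) + 2) = 1/((285 + 81225 - 168) + 2) = 1/(81342 + 2) = 1/81344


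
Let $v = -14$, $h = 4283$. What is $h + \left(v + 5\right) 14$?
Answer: $4157$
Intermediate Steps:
$h + \left(v + 5\right) 14 = 4283 + \left(-14 + 5\right) 14 = 4283 - 126 = 4157$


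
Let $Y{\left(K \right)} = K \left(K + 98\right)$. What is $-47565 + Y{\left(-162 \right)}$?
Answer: $-37197$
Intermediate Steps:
$Y{\left(K \right)} = K \left(98 + K\right)$
$-47565 + Y{\left(-162 \right)} = -47565 - 162 \left(98 - 162\right) = -47565 - -10368 = -47565 + 10368 = -37197$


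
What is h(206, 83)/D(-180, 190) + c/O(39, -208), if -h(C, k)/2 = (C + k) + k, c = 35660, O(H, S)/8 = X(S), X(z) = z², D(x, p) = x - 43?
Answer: 66364877/19295744 ≈ 3.4394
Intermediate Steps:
D(x, p) = -43 + x
O(H, S) = 8*S²
h(C, k) = -4*k - 2*C (h(C, k) = -2*((C + k) + k) = -2*(C + 2*k) = -4*k - 2*C)
h(206, 83)/D(-180, 190) + c/O(39, -208) = (-4*83 - 2*206)/(-43 - 180) + 35660/((8*(-208)²)) = (-332 - 412)/(-223) + 35660/((8*43264)) = -744*(-1/223) + 35660/346112 = 744/223 + 35660*(1/346112) = 744/223 + 8915/86528 = 66364877/19295744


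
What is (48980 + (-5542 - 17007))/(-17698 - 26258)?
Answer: -26431/43956 ≈ -0.60131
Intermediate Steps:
(48980 + (-5542 - 17007))/(-17698 - 26258) = (48980 - 22549)/(-43956) = 26431*(-1/43956) = -26431/43956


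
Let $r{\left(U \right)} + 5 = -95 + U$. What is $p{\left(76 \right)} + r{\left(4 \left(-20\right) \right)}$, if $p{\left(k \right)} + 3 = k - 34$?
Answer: $-141$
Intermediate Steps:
$p{\left(k \right)} = -37 + k$ ($p{\left(k \right)} = -3 + \left(k - 34\right) = -3 + \left(-34 + k\right) = -37 + k$)
$r{\left(U \right)} = -100 + U$ ($r{\left(U \right)} = -5 + \left(-95 + U\right) = -100 + U$)
$p{\left(76 \right)} + r{\left(4 \left(-20\right) \right)} = \left(-37 + 76\right) + \left(-100 + 4 \left(-20\right)\right) = 39 - 180 = -141$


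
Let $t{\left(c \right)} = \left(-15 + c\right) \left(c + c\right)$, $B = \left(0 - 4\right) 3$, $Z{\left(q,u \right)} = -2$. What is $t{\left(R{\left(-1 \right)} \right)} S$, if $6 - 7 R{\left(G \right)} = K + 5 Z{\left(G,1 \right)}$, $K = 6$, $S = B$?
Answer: $\frac{22800}{49} \approx 465.31$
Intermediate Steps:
$B = -12$ ($B = \left(0 - 4\right) 3 = \left(-4\right) 3 = -12$)
$S = -12$
$R{\left(G \right)} = \frac{10}{7}$ ($R{\left(G \right)} = \frac{6}{7} - \frac{6 + 5 \left(-2\right)}{7} = \frac{6}{7} - \frac{6 - 10}{7} = \frac{6}{7} - - \frac{4}{7} = \frac{6}{7} + \frac{4}{7} = \frac{10}{7}$)
$t{\left(c \right)} = 2 c \left(-15 + c\right)$ ($t{\left(c \right)} = \left(-15 + c\right) 2 c = 2 c \left(-15 + c\right)$)
$t{\left(R{\left(-1 \right)} \right)} S = 2 \cdot \frac{10}{7} \left(-15 + \frac{10}{7}\right) \left(-12\right) = 2 \cdot \frac{10}{7} \left(- \frac{95}{7}\right) \left(-12\right) = \left(- \frac{1900}{49}\right) \left(-12\right) = \frac{22800}{49}$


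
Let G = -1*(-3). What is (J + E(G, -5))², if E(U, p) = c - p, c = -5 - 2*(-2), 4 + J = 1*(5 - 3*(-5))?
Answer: 400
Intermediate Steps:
G = 3
J = 16 (J = -4 + 1*(5 - 3*(-5)) = -4 + 1*(5 + 15) = -4 + 1*20 = -4 + 20 = 16)
c = -1 (c = -5 + 4 = -1)
E(U, p) = -1 - p
(J + E(G, -5))² = (16 + (-1 - 1*(-5)))² = (16 + (-1 + 5))² = (16 + 4)² = 20² = 400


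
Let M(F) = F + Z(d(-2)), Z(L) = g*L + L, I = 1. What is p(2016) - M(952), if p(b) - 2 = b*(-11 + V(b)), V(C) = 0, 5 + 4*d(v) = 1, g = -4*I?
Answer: -23129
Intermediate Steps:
g = -4 (g = -4*1 = -4)
d(v) = -1 (d(v) = -5/4 + (¼)*1 = -5/4 + ¼ = -1)
Z(L) = -3*L (Z(L) = -4*L + L = -3*L)
M(F) = 3 + F (M(F) = F - 3*(-1) = F + 3 = 3 + F)
p(b) = 2 - 11*b (p(b) = 2 + b*(-11 + 0) = 2 + b*(-11) = 2 - 11*b)
p(2016) - M(952) = (2 - 11*2016) - (3 + 952) = (2 - 22176) - 1*955 = -22174 - 955 = -23129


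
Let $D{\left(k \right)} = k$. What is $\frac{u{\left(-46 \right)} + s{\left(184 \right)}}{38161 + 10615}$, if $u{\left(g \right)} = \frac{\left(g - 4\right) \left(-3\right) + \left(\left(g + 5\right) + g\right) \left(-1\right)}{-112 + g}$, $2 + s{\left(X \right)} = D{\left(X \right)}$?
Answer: $\frac{361}{97552} \approx 0.0037006$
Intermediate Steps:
$s{\left(X \right)} = -2 + X$
$u{\left(g \right)} = \frac{7 - 5 g}{-112 + g}$ ($u{\left(g \right)} = \frac{\left(-4 + g\right) \left(-3\right) + \left(\left(5 + g\right) + g\right) \left(-1\right)}{-112 + g} = \frac{\left(12 - 3 g\right) + \left(5 + 2 g\right) \left(-1\right)}{-112 + g} = \frac{\left(12 - 3 g\right) - \left(5 + 2 g\right)}{-112 + g} = \frac{7 - 5 g}{-112 + g}$)
$\frac{u{\left(-46 \right)} + s{\left(184 \right)}}{38161 + 10615} = \frac{\frac{7 - -230}{-112 - 46} + \left(-2 + 184\right)}{38161 + 10615} = \frac{\frac{7 + 230}{-158} + 182}{48776} = \left(\left(- \frac{1}{158}\right) 237 + 182\right) \frac{1}{48776} = \left(- \frac{3}{2} + 182\right) \frac{1}{48776} = \frac{361}{2} \cdot \frac{1}{48776} = \frac{361}{97552}$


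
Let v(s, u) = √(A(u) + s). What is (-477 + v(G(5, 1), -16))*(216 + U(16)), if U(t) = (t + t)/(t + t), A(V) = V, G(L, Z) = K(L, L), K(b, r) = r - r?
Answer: -103509 + 868*I ≈ -1.0351e+5 + 868.0*I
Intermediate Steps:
K(b, r) = 0
G(L, Z) = 0
U(t) = 1 (U(t) = (2*t)/((2*t)) = (2*t)*(1/(2*t)) = 1)
v(s, u) = √(s + u) (v(s, u) = √(u + s) = √(s + u))
(-477 + v(G(5, 1), -16))*(216 + U(16)) = (-477 + √(0 - 16))*(216 + 1) = (-477 + √(-16))*217 = (-477 + 4*I)*217 = -103509 + 868*I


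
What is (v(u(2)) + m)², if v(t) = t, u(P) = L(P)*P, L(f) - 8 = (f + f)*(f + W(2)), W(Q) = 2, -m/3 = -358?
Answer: 1258884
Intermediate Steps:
m = 1074 (m = -3*(-358) = 1074)
L(f) = 8 + 2*f*(2 + f) (L(f) = 8 + (f + f)*(f + 2) = 8 + (2*f)*(2 + f) = 8 + 2*f*(2 + f))
u(P) = P*(8 + 2*P² + 4*P) (u(P) = (8 + 2*P² + 4*P)*P = P*(8 + 2*P² + 4*P))
(v(u(2)) + m)² = (2*2*(4 + 2² + 2*2) + 1074)² = (2*2*(4 + 4 + 4) + 1074)² = (2*2*12 + 1074)² = (48 + 1074)² = 1122² = 1258884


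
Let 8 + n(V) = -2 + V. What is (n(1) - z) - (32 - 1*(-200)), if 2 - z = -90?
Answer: -333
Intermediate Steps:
z = 92 (z = 2 - 1*(-90) = 2 + 90 = 92)
n(V) = -10 + V (n(V) = -8 + (-2 + V) = -10 + V)
(n(1) - z) - (32 - 1*(-200)) = ((-10 + 1) - 1*92) - (32 - 1*(-200)) = (-9 - 92) - (32 + 200) = -101 - 1*232 = -101 - 232 = -333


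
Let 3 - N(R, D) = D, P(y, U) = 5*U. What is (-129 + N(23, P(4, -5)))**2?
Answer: 10201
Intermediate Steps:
N(R, D) = 3 - D
(-129 + N(23, P(4, -5)))**2 = (-129 + (3 - 5*(-5)))**2 = (-129 + (3 - 1*(-25)))**2 = (-129 + (3 + 25))**2 = (-129 + 28)**2 = (-101)**2 = 10201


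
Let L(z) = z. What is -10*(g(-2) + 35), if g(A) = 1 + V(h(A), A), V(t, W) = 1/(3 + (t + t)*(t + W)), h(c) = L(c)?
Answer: -6850/19 ≈ -360.53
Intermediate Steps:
h(c) = c
V(t, W) = 1/(3 + 2*t*(W + t)) (V(t, W) = 1/(3 + (2*t)*(W + t)) = 1/(3 + 2*t*(W + t)))
g(A) = 1 + 1/(3 + 4*A²) (g(A) = 1 + 1/(3 + 2*A² + 2*A*A) = 1 + 1/(3 + 2*A² + 2*A²) = 1 + 1/(3 + 4*A²))
-10*(g(-2) + 35) = -10*(4*(1 + (-2)²)/(3 + 4*(-2)²) + 35) = -10*(4*(1 + 4)/(3 + 4*4) + 35) = -10*(4*5/(3 + 16) + 35) = -10*(4*5/19 + 35) = -10*(4*(1/19)*5 + 35) = -10*(20/19 + 35) = -10*685/19 = -6850/19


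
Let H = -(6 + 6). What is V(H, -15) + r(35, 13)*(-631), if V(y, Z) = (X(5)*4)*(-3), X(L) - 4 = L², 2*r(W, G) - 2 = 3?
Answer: -3851/2 ≈ -1925.5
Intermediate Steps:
r(W, G) = 5/2 (r(W, G) = 1 + (½)*3 = 1 + 3/2 = 5/2)
H = -12 (H = -1*12 = -12)
X(L) = 4 + L²
V(y, Z) = -348 (V(y, Z) = ((4 + 5²)*4)*(-3) = ((4 + 25)*4)*(-3) = (29*4)*(-3) = 116*(-3) = -348)
V(H, -15) + r(35, 13)*(-631) = -348 + (5/2)*(-631) = -348 - 3155/2 = -3851/2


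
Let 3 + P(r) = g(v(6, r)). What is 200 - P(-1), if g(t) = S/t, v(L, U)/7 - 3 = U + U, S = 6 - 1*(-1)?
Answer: 202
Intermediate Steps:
S = 7 (S = 6 + 1 = 7)
v(L, U) = 21 + 14*U (v(L, U) = 21 + 7*(U + U) = 21 + 7*(2*U) = 21 + 14*U)
g(t) = 7/t
P(r) = -3 + 7/(21 + 14*r)
200 - P(-1) = 200 - 2*(-4 - 3*(-1))/(3 + 2*(-1)) = 200 - 2*(-4 + 3)/(3 - 2) = 200 - 2*(-1)/1 = 200 - 2*(-1) = 200 - 1*(-2) = 200 + 2 = 202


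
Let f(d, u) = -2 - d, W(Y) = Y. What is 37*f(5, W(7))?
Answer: -259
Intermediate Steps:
37*f(5, W(7)) = 37*(-2 - 1*5) = 37*(-2 - 5) = 37*(-7) = -259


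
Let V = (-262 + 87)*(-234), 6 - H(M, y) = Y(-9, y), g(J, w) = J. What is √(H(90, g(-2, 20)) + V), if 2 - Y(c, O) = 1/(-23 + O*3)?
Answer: √34442285/29 ≈ 202.37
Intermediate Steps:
Y(c, O) = 2 - 1/(-23 + 3*O) (Y(c, O) = 2 - 1/(-23 + O*3) = 2 - 1/(-23 + 3*O))
H(M, y) = 6 - (-47 + 6*y)/(-23 + 3*y)
V = 40950 (V = -175*(-234) = 40950)
√(H(90, g(-2, 20)) + V) = √((-91 + 12*(-2))/(-23 + 3*(-2)) + 40950) = √((-91 - 24)/(-23 - 6) + 40950) = √(-115/(-29) + 40950) = √(-1/29*(-115) + 40950) = √(115/29 + 40950) = √(1187665/29) = √34442285/29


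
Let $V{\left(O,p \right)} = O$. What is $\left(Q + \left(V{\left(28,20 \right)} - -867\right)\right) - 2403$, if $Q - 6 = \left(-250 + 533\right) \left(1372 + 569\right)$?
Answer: $547801$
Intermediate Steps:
$Q = 549309$ ($Q = 6 + \left(-250 + 533\right) \left(1372 + 569\right) = 6 + 283 \cdot 1941 = 6 + 549303 = 549309$)
$\left(Q + \left(V{\left(28,20 \right)} - -867\right)\right) - 2403 = \left(549309 + \left(28 - -867\right)\right) - 2403 = \left(549309 + \left(28 + 867\right)\right) - 2403 = \left(549309 + 895\right) - 2403 = 550204 - 2403 = 547801$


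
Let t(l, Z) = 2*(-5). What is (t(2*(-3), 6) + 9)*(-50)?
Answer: 50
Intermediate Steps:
t(l, Z) = -10
(t(2*(-3), 6) + 9)*(-50) = (-10 + 9)*(-50) = -1*(-50) = 50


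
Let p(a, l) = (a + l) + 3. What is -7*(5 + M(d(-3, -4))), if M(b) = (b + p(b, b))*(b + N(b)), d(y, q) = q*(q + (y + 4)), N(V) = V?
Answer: -6587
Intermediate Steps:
p(a, l) = 3 + a + l
d(y, q) = q*(4 + q + y) (d(y, q) = q*(q + (4 + y)) = q*(4 + q + y))
M(b) = 2*b*(3 + 3*b) (M(b) = (b + (3 + b + b))*(b + b) = (b + (3 + 2*b))*(2*b) = (3 + 3*b)*(2*b) = 2*b*(3 + 3*b))
-7*(5 + M(d(-3, -4))) = -7*(5 + 6*(-4*(4 - 4 - 3))*(1 - 4*(4 - 4 - 3))) = -7*(5 + 6*(-4*(-3))*(1 - 4*(-3))) = -7*(5 + 6*12*(1 + 12)) = -7*(5 + 6*12*13) = -7*(5 + 936) = -7*941 = -6587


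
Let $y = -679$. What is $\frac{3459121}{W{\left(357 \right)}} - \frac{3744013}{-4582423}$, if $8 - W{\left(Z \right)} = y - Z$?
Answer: $\frac{15855064379755}{4784049612} \approx 3314.2$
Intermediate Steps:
$W{\left(Z \right)} = 687 + Z$ ($W{\left(Z \right)} = 8 - \left(-679 - Z\right) = 8 + \left(679 + Z\right) = 687 + Z$)
$\frac{3459121}{W{\left(357 \right)}} - \frac{3744013}{-4582423} = \frac{3459121}{687 + 357} - \frac{3744013}{-4582423} = \frac{3459121}{1044} - - \frac{3744013}{4582423} = 3459121 \cdot \frac{1}{1044} + \frac{3744013}{4582423} = \frac{3459121}{1044} + \frac{3744013}{4582423} = \frac{15855064379755}{4784049612}$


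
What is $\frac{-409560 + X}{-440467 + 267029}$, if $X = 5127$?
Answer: $\frac{404433}{173438} \approx 2.3319$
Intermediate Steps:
$\frac{-409560 + X}{-440467 + 267029} = \frac{-409560 + 5127}{-440467 + 267029} = - \frac{404433}{-173438} = \left(-404433\right) \left(- \frac{1}{173438}\right) = \frac{404433}{173438}$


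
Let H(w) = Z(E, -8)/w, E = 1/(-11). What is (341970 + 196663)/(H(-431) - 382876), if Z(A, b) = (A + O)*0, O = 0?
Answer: -538633/382876 ≈ -1.4068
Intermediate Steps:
E = -1/11 ≈ -0.090909
Z(A, b) = 0 (Z(A, b) = (A + 0)*0 = A*0 = 0)
H(w) = 0 (H(w) = 0/w = 0)
(341970 + 196663)/(H(-431) - 382876) = (341970 + 196663)/(0 - 382876) = 538633/(-382876) = 538633*(-1/382876) = -538633/382876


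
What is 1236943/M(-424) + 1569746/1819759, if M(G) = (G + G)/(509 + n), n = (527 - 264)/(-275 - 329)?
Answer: -691426622408031269/932066001728 ≈ -7.4182e+5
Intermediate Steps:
n = -263/604 (n = 263/(-604) = 263*(-1/604) = -263/604 ≈ -0.43543)
M(G) = 1208*G/307173 (M(G) = (G + G)/(509 - 263/604) = (2*G)/(307173/604) = (2*G)*(604/307173) = 1208*G/307173)
1236943/M(-424) + 1569746/1819759 = 1236943/(((1208/307173)*(-424))) + 1569746/1819759 = 1236943/(-512192/307173) + 1569746*(1/1819759) = 1236943*(-307173/512192) + 1569746/1819759 = -379955492139/512192 + 1569746/1819759 = -691426622408031269/932066001728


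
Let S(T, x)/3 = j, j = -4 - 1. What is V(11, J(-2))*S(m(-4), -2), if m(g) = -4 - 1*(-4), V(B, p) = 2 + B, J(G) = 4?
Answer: -195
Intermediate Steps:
j = -5
m(g) = 0 (m(g) = -4 + 4 = 0)
S(T, x) = -15 (S(T, x) = 3*(-5) = -15)
V(11, J(-2))*S(m(-4), -2) = (2 + 11)*(-15) = 13*(-15) = -195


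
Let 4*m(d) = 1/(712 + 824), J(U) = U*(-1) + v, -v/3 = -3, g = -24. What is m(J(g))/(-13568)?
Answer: -1/83361792 ≈ -1.1996e-8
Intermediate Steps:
v = 9 (v = -3*(-3) = 9)
J(U) = 9 - U (J(U) = U*(-1) + 9 = -U + 9 = 9 - U)
m(d) = 1/6144 (m(d) = 1/(4*(712 + 824)) = (¼)/1536 = (¼)*(1/1536) = 1/6144)
m(J(g))/(-13568) = (1/6144)/(-13568) = (1/6144)*(-1/13568) = -1/83361792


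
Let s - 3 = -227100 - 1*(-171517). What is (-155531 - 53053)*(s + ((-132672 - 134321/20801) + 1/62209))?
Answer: 4619343269354271264/117637219 ≈ 3.9268e+10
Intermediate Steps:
s = -55580 (s = 3 + (-227100 - 1*(-171517)) = 3 + (-227100 + 171517) = 3 - 55583 = -55580)
(-155531 - 53053)*(s + ((-132672 - 134321/20801) + 1/62209)) = (-155531 - 53053)*(-55580 + ((-132672 - 134321/20801) + 1/62209)) = -208584*(-55580 + ((-132672 - 134321*1/20801) + 1/62209)) = -208584*(-55580 + ((-132672 - 12211/1891) + 1/62209)) = -208584*(-55580 + (-250894963/1891 + 1/62209)) = -208584*(-55580 - 15607924751376/117637219) = -208584*(-22146201383396/117637219) = 4619343269354271264/117637219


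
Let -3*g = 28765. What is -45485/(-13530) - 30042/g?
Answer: 45959651/7076190 ≈ 6.4950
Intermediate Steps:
g = -28765/3 (g = -⅓*28765 = -28765/3 ≈ -9588.3)
-45485/(-13530) - 30042/g = -45485/(-13530) - 30042/(-28765/3) = -45485*(-1/13530) - 30042*(-3/28765) = 827/246 + 90126/28765 = 45959651/7076190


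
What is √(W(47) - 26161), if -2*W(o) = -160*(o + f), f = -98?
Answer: I*√30241 ≈ 173.9*I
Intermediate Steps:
W(o) = -7840 + 80*o (W(o) = -(-80)*(o - 98) = -(-80)*(-98 + o) = -(15680 - 160*o)/2 = -7840 + 80*o)
√(W(47) - 26161) = √((-7840 + 80*47) - 26161) = √((-7840 + 3760) - 26161) = √(-4080 - 26161) = √(-30241) = I*√30241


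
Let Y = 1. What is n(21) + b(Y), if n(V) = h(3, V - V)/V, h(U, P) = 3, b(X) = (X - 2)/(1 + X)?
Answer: -5/14 ≈ -0.35714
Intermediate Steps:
b(X) = (-2 + X)/(1 + X)
n(V) = 3/V
n(21) + b(Y) = 3/21 + (-2 + 1)/(1 + 1) = 3*(1/21) - 1/2 = ⅐ + (½)*(-1) = ⅐ - ½ = -5/14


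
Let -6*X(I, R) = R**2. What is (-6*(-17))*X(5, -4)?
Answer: -272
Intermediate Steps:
X(I, R) = -R**2/6
(-6*(-17))*X(5, -4) = (-6*(-17))*(-1/6*(-4)**2) = 102*(-1/6*16) = 102*(-8/3) = -272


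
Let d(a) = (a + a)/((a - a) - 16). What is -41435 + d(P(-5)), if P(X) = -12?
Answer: -82867/2 ≈ -41434.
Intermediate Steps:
d(a) = -a/8 (d(a) = (2*a)/(0 - 16) = (2*a)/(-16) = (2*a)*(-1/16) = -a/8)
-41435 + d(P(-5)) = -41435 - ⅛*(-12) = -41435 + 3/2 = -82867/2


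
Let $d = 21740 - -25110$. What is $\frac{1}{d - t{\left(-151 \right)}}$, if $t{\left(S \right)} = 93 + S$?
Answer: $\frac{1}{46908} \approx 2.1318 \cdot 10^{-5}$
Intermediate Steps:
$d = 46850$ ($d = 21740 + 25110 = 46850$)
$\frac{1}{d - t{\left(-151 \right)}} = \frac{1}{46850 - \left(93 - 151\right)} = \frac{1}{46850 - -58} = \frac{1}{46850 + 58} = \frac{1}{46908}$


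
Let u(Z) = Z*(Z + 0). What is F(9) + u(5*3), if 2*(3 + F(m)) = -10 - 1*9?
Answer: 425/2 ≈ 212.50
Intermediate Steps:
u(Z) = Z² (u(Z) = Z*Z = Z²)
F(m) = -25/2 (F(m) = -3 + (-10 - 1*9)/2 = -3 + (-10 - 9)/2 = -3 + (½)*(-19) = -3 - 19/2 = -25/2)
F(9) + u(5*3) = -25/2 + (5*3)² = -25/2 + 15² = -25/2 + 225 = 425/2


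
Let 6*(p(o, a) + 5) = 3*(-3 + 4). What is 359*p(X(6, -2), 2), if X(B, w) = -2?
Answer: -3231/2 ≈ -1615.5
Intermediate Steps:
p(o, a) = -9/2 (p(o, a) = -5 + (3*(-3 + 4))/6 = -5 + (3*1)/6 = -5 + (⅙)*3 = -5 + ½ = -9/2)
359*p(X(6, -2), 2) = 359*(-9/2) = -3231/2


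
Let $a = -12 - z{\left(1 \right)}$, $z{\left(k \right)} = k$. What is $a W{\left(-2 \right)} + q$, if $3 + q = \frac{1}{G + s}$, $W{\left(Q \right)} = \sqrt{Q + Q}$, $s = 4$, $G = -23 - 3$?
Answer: $- \frac{67}{22} - 26 i \approx -3.0455 - 26.0 i$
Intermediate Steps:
$G = -26$ ($G = -23 - 3 = -26$)
$a = -13$ ($a = -12 - 1 = -13$)
$W{\left(Q \right)} = \sqrt{2} \sqrt{Q}$ ($W{\left(Q \right)} = \sqrt{2 Q} = \sqrt{2} \sqrt{Q}$)
$q = - \frac{67}{22}$ ($q = -3 + \frac{1}{-26 + 4} = -3 + \frac{1}{-22} = -3 - \frac{1}{22} = - \frac{67}{22} \approx -3.0455$)
$a W{\left(-2 \right)} + q = - 13 \sqrt{2} \sqrt{-2} - \frac{67}{22} = - 13 \sqrt{2} i \sqrt{2} - \frac{67}{22} = - 13 \cdot 2 i - \frac{67}{22} = - 26 i - \frac{67}{22} = - \frac{67}{22} - 26 i$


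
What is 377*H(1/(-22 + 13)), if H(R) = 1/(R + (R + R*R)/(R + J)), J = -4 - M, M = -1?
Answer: -23751/5 ≈ -4750.2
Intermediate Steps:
J = -3 (J = -4 - 1*(-1) = -4 + 1 = -3)
H(R) = 1/(R + (R + R²)/(-3 + R)) (H(R) = 1/(R + (R + R*R)/(R - 3)) = 1/(R + (R + R²)/(-3 + R)))
377*H(1/(-22 + 13)) = 377*((-3 + 1/(-22 + 13))/(2*(1/(-22 + 13))*(-1 + 1/(-22 + 13)))) = 377*((-3 + 1/(-9))/(2*(1/(-9))*(-1 + 1/(-9)))) = 377*((-3 - ⅑)/(2*(-⅑)*(-1 - ⅑))) = 377*((½)*(-9)*(-28/9)/(-10/9)) = 377*((½)*(-9)*(-9/10)*(-28/9)) = 377*(-63/5) = -23751/5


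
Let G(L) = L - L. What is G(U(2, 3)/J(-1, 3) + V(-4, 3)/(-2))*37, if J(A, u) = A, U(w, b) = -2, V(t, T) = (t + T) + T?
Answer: 0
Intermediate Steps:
V(t, T) = t + 2*T (V(t, T) = (T + t) + T = t + 2*T)
G(L) = 0
G(U(2, 3)/J(-1, 3) + V(-4, 3)/(-2))*37 = 0*37 = 0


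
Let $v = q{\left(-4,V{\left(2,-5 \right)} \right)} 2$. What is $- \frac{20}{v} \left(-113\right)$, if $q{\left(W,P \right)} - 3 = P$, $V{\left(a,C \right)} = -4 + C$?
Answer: $- \frac{565}{3} \approx -188.33$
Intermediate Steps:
$q{\left(W,P \right)} = 3 + P$
$v = -12$ ($v = \left(3 - 9\right) 2 = \left(-6\right) 2 = -12$)
$- \frac{20}{v} \left(-113\right) = - \frac{20}{-12} \left(-113\right) = \left(-20\right) \left(- \frac{1}{12}\right) \left(-113\right) = \frac{5}{3} \left(-113\right) = - \frac{565}{3}$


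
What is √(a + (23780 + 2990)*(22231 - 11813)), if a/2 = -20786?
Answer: 4*√17428018 ≈ 16699.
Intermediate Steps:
a = -41572 (a = 2*(-20786) = -41572)
√(a + (23780 + 2990)*(22231 - 11813)) = √(-41572 + (23780 + 2990)*(22231 - 11813)) = √(-41572 + 26770*10418) = √(-41572 + 278889860) = √278848288 = 4*√17428018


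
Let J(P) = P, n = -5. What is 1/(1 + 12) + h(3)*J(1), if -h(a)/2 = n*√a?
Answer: 1/13 + 10*√3 ≈ 17.397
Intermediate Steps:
h(a) = 10*√a (h(a) = -(-10)*√a = 10*√a)
1/(1 + 12) + h(3)*J(1) = 1/(1 + 12) + (10*√3)*1 = 1/13 + 10*√3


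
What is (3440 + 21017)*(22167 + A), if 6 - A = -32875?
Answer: 1346308936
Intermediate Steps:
A = 32881 (A = 6 - 1*(-32875) = 6 + 32875 = 32881)
(3440 + 21017)*(22167 + A) = (3440 + 21017)*(22167 + 32881) = 24457*55048 = 1346308936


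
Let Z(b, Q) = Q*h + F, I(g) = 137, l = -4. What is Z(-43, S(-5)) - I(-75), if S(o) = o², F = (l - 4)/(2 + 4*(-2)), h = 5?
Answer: -32/3 ≈ -10.667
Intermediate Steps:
F = 4/3 (F = (-4 - 4)/(2 + 4*(-2)) = -8/(2 - 8) = -8/(-6) = -8*(-⅙) = 4/3 ≈ 1.3333)
Z(b, Q) = 4/3 + 5*Q (Z(b, Q) = Q*5 + 4/3 = 5*Q + 4/3 = 4/3 + 5*Q)
Z(-43, S(-5)) - I(-75) = (4/3 + 5*(-5)²) - 1*137 = (4/3 + 5*25) - 137 = (4/3 + 125) - 137 = 379/3 - 137 = -32/3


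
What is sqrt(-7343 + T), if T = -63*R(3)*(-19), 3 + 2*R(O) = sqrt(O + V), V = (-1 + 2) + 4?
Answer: sqrt(-36554 + 4788*sqrt(2))/2 ≈ 86.288*I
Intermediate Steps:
V = 5 (V = 1 + 4 = 5)
R(O) = -3/2 + sqrt(5 + O)/2 (R(O) = -3/2 + sqrt(O + 5)/2 = -3/2 + sqrt(5 + O)/2)
T = -3591/2 + 1197*sqrt(2) (T = -63*(-3/2 + sqrt(5 + 3)/2)*(-19) = -63*(-3/2 + sqrt(8)/2)*(-19) = -63*(-3/2 + (2*sqrt(2))/2)*(-19) = -63*(-3/2 + sqrt(2))*(-19) = (189/2 - 63*sqrt(2))*(-19) = -3591/2 + 1197*sqrt(2) ≈ -102.69)
sqrt(-7343 + T) = sqrt(-7343 + (-3591/2 + 1197*sqrt(2))) = sqrt(-18277/2 + 1197*sqrt(2))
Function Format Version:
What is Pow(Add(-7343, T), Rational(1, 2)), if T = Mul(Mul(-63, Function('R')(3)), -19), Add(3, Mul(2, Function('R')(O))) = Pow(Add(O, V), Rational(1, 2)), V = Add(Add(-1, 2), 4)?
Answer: Mul(Rational(1, 2), Pow(Add(-36554, Mul(4788, Pow(2, Rational(1, 2)))), Rational(1, 2))) ≈ Mul(86.288, I)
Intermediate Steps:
V = 5 (V = Add(1, 4) = 5)
Function('R')(O) = Add(Rational(-3, 2), Mul(Rational(1, 2), Pow(Add(5, O), Rational(1, 2)))) (Function('R')(O) = Add(Rational(-3, 2), Mul(Rational(1, 2), Pow(Add(O, 5), Rational(1, 2)))) = Add(Rational(-3, 2), Mul(Rational(1, 2), Pow(Add(5, O), Rational(1, 2)))))
T = Add(Rational(-3591, 2), Mul(1197, Pow(2, Rational(1, 2)))) (T = Mul(Mul(-63, Add(Rational(-3, 2), Mul(Rational(1, 2), Pow(Add(5, 3), Rational(1, 2))))), -19) = Mul(Mul(-63, Add(Rational(-3, 2), Mul(Rational(1, 2), Pow(8, Rational(1, 2))))), -19) = Mul(Mul(-63, Add(Rational(-3, 2), Mul(Rational(1, 2), Mul(2, Pow(2, Rational(1, 2)))))), -19) = Mul(Mul(-63, Add(Rational(-3, 2), Pow(2, Rational(1, 2)))), -19) = Mul(Add(Rational(189, 2), Mul(-63, Pow(2, Rational(1, 2)))), -19) = Add(Rational(-3591, 2), Mul(1197, Pow(2, Rational(1, 2)))) ≈ -102.69)
Pow(Add(-7343, T), Rational(1, 2)) = Pow(Add(-7343, Add(Rational(-3591, 2), Mul(1197, Pow(2, Rational(1, 2))))), Rational(1, 2)) = Pow(Add(Rational(-18277, 2), Mul(1197, Pow(2, Rational(1, 2)))), Rational(1, 2))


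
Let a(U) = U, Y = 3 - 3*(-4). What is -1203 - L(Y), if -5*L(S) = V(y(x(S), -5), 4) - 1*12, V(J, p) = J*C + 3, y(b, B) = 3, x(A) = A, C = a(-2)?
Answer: -1206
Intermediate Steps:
Y = 15 (Y = 3 + 12 = 15)
C = -2
V(J, p) = 3 - 2*J (V(J, p) = J*(-2) + 3 = -2*J + 3 = 3 - 2*J)
L(S) = 3 (L(S) = -((3 - 2*3) - 1*12)/5 = -((3 - 6) - 12)/5 = -(-3 - 12)/5 = -⅕*(-15) = 3)
-1203 - L(Y) = -1203 - 1*3 = -1203 - 3 = -1206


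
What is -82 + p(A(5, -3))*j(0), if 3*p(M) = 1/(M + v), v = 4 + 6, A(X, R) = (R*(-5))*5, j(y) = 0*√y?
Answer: -82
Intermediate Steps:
j(y) = 0
A(X, R) = -25*R (A(X, R) = -5*R*5 = -25*R)
v = 10
p(M) = 1/(3*(10 + M)) (p(M) = 1/(3*(M + 10)) = 1/(3*(10 + M)))
-82 + p(A(5, -3))*j(0) = -82 + (1/(3*(10 - 25*(-3))))*0 = -82 + (1/(3*(10 + 75)))*0 = -82 + ((⅓)/85)*0 = -82 + ((⅓)*(1/85))*0 = -82 + (1/255)*0 = -82 + 0 = -82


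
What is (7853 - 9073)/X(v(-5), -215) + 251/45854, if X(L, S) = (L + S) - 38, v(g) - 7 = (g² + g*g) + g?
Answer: 55992331/9216654 ≈ 6.0751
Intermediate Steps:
v(g) = 7 + g + 2*g² (v(g) = 7 + ((g² + g*g) + g) = 7 + ((g² + g²) + g) = 7 + (2*g² + g) = 7 + (g + 2*g²) = 7 + g + 2*g²)
X(L, S) = -38 + L + S
(7853 - 9073)/X(v(-5), -215) + 251/45854 = (7853 - 9073)/(-38 + (7 - 5 + 2*(-5)²) - 215) + 251/45854 = -1220/(-38 + (7 - 5 + 2*25) - 215) + 251*(1/45854) = -1220/(-38 + (7 - 5 + 50) - 215) + 251/45854 = -1220/(-38 + 52 - 215) + 251/45854 = -1220/(-201) + 251/45854 = -1220*(-1/201) + 251/45854 = 1220/201 + 251/45854 = 55992331/9216654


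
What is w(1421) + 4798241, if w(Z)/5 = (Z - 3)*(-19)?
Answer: 4663531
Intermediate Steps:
w(Z) = 285 - 95*Z (w(Z) = 5*((Z - 3)*(-19)) = 5*((-3 + Z)*(-19)) = 5*(57 - 19*Z) = 285 - 95*Z)
w(1421) + 4798241 = (285 - 95*1421) + 4798241 = (285 - 134995) + 4798241 = -134710 + 4798241 = 4663531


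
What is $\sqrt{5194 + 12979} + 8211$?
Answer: $8211 + \sqrt{18173} \approx 8345.8$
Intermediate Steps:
$\sqrt{5194 + 12979} + 8211 = \sqrt{18173} + 8211 = 8211 + \sqrt{18173}$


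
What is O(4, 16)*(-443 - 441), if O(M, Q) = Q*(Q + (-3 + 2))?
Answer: -212160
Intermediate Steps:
O(M, Q) = Q*(-1 + Q) (O(M, Q) = Q*(Q - 1) = Q*(-1 + Q))
O(4, 16)*(-443 - 441) = (16*(-1 + 16))*(-443 - 441) = (16*15)*(-884) = 240*(-884) = -212160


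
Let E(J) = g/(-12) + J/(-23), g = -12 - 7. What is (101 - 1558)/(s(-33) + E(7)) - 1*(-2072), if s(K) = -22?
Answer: 12251900/5719 ≈ 2142.3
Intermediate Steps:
g = -19
E(J) = 19/12 - J/23 (E(J) = -19/(-12) + J/(-23) = -19*(-1/12) + J*(-1/23) = 19/12 - J/23)
(101 - 1558)/(s(-33) + E(7)) - 1*(-2072) = (101 - 1558)/(-22 + (19/12 - 1/23*7)) - 1*(-2072) = -1457/(-22 + (19/12 - 7/23)) + 2072 = -1457/(-22 + 353/276) + 2072 = -1457/(-5719/276) + 2072 = -1457*(-276/5719) + 2072 = 402132/5719 + 2072 = 12251900/5719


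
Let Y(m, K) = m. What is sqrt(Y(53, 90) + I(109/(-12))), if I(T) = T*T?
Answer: sqrt(19513)/12 ≈ 11.641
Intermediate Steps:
I(T) = T**2
sqrt(Y(53, 90) + I(109/(-12))) = sqrt(53 + (109/(-12))**2) = sqrt(53 + (109*(-1/12))**2) = sqrt(53 + (-109/12)**2) = sqrt(53 + 11881/144) = sqrt(19513/144) = sqrt(19513)/12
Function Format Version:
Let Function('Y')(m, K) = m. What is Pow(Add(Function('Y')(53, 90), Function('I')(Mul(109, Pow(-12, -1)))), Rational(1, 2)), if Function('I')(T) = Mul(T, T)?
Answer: Mul(Rational(1, 12), Pow(19513, Rational(1, 2))) ≈ 11.641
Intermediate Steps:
Function('I')(T) = Pow(T, 2)
Pow(Add(Function('Y')(53, 90), Function('I')(Mul(109, Pow(-12, -1)))), Rational(1, 2)) = Pow(Add(53, Pow(Mul(109, Pow(-12, -1)), 2)), Rational(1, 2)) = Pow(Add(53, Pow(Mul(109, Rational(-1, 12)), 2)), Rational(1, 2)) = Pow(Add(53, Pow(Rational(-109, 12), 2)), Rational(1, 2)) = Pow(Add(53, Rational(11881, 144)), Rational(1, 2)) = Pow(Rational(19513, 144), Rational(1, 2)) = Mul(Rational(1, 12), Pow(19513, Rational(1, 2)))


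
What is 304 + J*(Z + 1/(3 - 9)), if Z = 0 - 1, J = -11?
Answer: 1901/6 ≈ 316.83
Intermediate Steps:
Z = -1
304 + J*(Z + 1/(3 - 9)) = 304 - 11*(-1 + 1/(3 - 9)) = 304 - 11*(-1 + 1/(-6)) = 304 - 11*(-1 - ⅙) = 304 - 11*(-7/6) = 304 + 77/6 = 1901/6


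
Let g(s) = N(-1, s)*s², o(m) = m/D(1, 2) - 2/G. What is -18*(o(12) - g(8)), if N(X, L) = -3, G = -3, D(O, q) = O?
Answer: -3684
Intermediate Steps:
o(m) = ⅔ + m (o(m) = m/1 - 2/(-3) = m*1 - 2*(-⅓) = m + ⅔ = ⅔ + m)
g(s) = -3*s²
-18*(o(12) - g(8)) = -18*((⅔ + 12) - (-3)*8²) = -18*(38/3 - (-3)*64) = -18*(38/3 - 1*(-192)) = -18*(38/3 + 192) = -18*614/3 = -3684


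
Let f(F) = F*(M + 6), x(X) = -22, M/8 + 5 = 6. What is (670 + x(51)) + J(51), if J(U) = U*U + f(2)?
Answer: 3277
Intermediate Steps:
M = 8 (M = -40 + 8*6 = -40 + 48 = 8)
f(F) = 14*F (f(F) = F*(8 + 6) = F*14 = 14*F)
J(U) = 28 + U**2 (J(U) = U*U + 14*2 = U**2 + 28 = 28 + U**2)
(670 + x(51)) + J(51) = (670 - 22) + (28 + 51**2) = 648 + (28 + 2601) = 648 + 2629 = 3277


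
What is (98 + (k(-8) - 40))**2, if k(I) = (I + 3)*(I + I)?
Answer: 19044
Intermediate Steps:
k(I) = 2*I*(3 + I) (k(I) = (3 + I)*(2*I) = 2*I*(3 + I))
(98 + (k(-8) - 40))**2 = (98 + (2*(-8)*(3 - 8) - 40))**2 = (98 + (2*(-8)*(-5) - 40))**2 = (98 + (80 - 40))**2 = (98 + 40)**2 = 138**2 = 19044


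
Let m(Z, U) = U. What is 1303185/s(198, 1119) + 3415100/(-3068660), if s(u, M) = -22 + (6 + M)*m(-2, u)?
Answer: 161919664465/34173825224 ≈ 4.7381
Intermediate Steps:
s(u, M) = -22 + u*(6 + M) (s(u, M) = -22 + (6 + M)*u = -22 + u*(6 + M))
1303185/s(198, 1119) + 3415100/(-3068660) = 1303185/(-22 + 6*198 + 1119*198) + 3415100/(-3068660) = 1303185/(-22 + 1188 + 221562) + 3415100*(-1/3068660) = 1303185/222728 - 170755/153433 = 161919664465/34173825224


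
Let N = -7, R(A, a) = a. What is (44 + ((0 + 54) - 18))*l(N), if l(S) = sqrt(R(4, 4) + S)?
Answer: 80*I*sqrt(3) ≈ 138.56*I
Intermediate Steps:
l(S) = sqrt(4 + S)
(44 + ((0 + 54) - 18))*l(N) = (44 + ((0 + 54) - 18))*sqrt(4 - 7) = (44 + (54 - 18))*sqrt(-3) = (44 + 36)*(I*sqrt(3)) = 80*(I*sqrt(3)) = 80*I*sqrt(3)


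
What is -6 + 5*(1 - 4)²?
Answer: 39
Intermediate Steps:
-6 + 5*(1 - 4)² = -6 + 5*(-3)² = -6 + 5*9 = -6 + 45 = 39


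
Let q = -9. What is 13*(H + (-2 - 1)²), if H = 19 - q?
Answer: 481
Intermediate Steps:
H = 28 (H = 19 - 1*(-9) = 19 + 9 = 28)
13*(H + (-2 - 1)²) = 13*(28 + (-2 - 1)²) = 13*(28 + (-3)²) = 13*(28 + 9) = 13*37 = 481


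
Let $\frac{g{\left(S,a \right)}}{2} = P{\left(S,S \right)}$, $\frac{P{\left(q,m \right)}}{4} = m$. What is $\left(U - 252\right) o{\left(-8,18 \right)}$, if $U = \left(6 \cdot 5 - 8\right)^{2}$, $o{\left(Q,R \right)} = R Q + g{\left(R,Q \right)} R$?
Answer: $567936$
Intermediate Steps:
$P{\left(q,m \right)} = 4 m$
$g{\left(S,a \right)} = 8 S$ ($g{\left(S,a \right)} = 2 \cdot 4 S = 8 S$)
$o{\left(Q,R \right)} = 8 R^{2} + Q R$ ($o{\left(Q,R \right)} = R Q + 8 R R = Q R + 8 R^{2} = 8 R^{2} + Q R$)
$U = 484$ ($U = \left(30 - 8\right)^{2} = 22^{2} = 484$)
$\left(U - 252\right) o{\left(-8,18 \right)} = \left(484 - 252\right) 18 \left(-8 + 8 \cdot 18\right) = 232 \cdot 18 \left(-8 + 144\right) = 232 \cdot 18 \cdot 136 = 232 \cdot 2448 = 567936$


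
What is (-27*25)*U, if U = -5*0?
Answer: 0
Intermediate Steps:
U = 0
(-27*25)*U = -27*25*0 = -675*0 = 0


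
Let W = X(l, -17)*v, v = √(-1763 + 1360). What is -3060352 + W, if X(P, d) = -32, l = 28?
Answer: -3060352 - 32*I*√403 ≈ -3.0604e+6 - 642.4*I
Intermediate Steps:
v = I*√403 (v = √(-403) = I*√403 ≈ 20.075*I)
W = -32*I*√403 ≈ -642.4*I
-3060352 + W = -3060352 - 32*I*√403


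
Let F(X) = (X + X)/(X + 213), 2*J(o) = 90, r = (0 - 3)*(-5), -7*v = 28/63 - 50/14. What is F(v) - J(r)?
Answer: -2117728/47065 ≈ -44.996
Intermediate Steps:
v = 197/441 (v = -(28/63 - 50/14)/7 = -(28*(1/63) - 50*1/14)/7 = -(4/9 - 25/7)/7 = -⅐*(-197/63) = 197/441 ≈ 0.44671)
r = 15 (r = -3*(-5) = 15)
J(o) = 45 (J(o) = (½)*90 = 45)
F(X) = 2*X/(213 + X) (F(X) = (2*X)/(213 + X) = 2*X/(213 + X))
F(v) - J(r) = 2*(197/441)/(213 + 197/441) - 1*45 = 2*(197/441)/(94130/441) - 45 = 2*(197/441)*(441/94130) - 45 = 197/47065 - 45 = -2117728/47065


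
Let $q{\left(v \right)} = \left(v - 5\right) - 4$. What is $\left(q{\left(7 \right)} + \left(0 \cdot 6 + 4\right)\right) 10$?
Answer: $20$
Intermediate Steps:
$q{\left(v \right)} = -9 + v$ ($q{\left(v \right)} = \left(-5 + v\right) - 4 = -9 + v$)
$\left(q{\left(7 \right)} + \left(0 \cdot 6 + 4\right)\right) 10 = \left(\left(-9 + 7\right) + \left(0 \cdot 6 + 4\right)\right) 10 = \left(-2 + \left(0 + 4\right)\right) 10 = \left(-2 + 4\right) 10 = 2 \cdot 10 = 20$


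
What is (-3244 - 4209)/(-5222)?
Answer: 7453/5222 ≈ 1.4272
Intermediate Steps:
(-3244 - 4209)/(-5222) = -7453*(-1/5222) = 7453/5222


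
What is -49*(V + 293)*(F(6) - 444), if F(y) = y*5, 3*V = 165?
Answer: 7059528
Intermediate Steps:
V = 55 (V = (1/3)*165 = 55)
F(y) = 5*y
-49*(V + 293)*(F(6) - 444) = -49*(55 + 293)*(5*6 - 444) = -17052*(30 - 444) = -17052*(-414) = -49*(-144072) = 7059528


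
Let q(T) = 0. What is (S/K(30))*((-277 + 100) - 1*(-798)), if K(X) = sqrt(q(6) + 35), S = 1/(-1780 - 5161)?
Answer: -621*sqrt(35)/242935 ≈ -0.015123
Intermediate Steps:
S = -1/6941 (S = 1/(-6941) = -1/6941 ≈ -0.00014407)
K(X) = sqrt(35) (K(X) = sqrt(0 + 35) = sqrt(35))
(S/K(30))*((-277 + 100) - 1*(-798)) = (-sqrt(35)/35/6941)*((-277 + 100) - 1*(-798)) = (-sqrt(35)/242935)*(-177 + 798) = -sqrt(35)/242935*621 = -621*sqrt(35)/242935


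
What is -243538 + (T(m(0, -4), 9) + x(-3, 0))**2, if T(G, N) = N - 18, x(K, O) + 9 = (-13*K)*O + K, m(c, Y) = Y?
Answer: -243097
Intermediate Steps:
x(K, O) = -9 + K - 13*K*O (x(K, O) = -9 + ((-13*K)*O + K) = -9 + (-13*K*O + K) = -9 + (K - 13*K*O) = -9 + K - 13*K*O)
T(G, N) = -18 + N
-243538 + (T(m(0, -4), 9) + x(-3, 0))**2 = -243538 + ((-18 + 9) + (-9 - 3 - 13*(-3)*0))**2 = -243538 + (-9 + (-9 - 3 + 0))**2 = -243538 + (-9 - 12)**2 = -243538 + (-21)**2 = -243538 + 441 = -243097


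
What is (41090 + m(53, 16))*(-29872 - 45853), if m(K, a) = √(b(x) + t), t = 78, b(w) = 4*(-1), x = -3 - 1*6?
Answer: -3111540250 - 75725*√74 ≈ -3.1122e+9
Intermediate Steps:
x = -9 (x = -3 - 6 = -9)
b(w) = -4
m(K, a) = √74 (m(K, a) = √(-4 + 78) = √74)
(41090 + m(53, 16))*(-29872 - 45853) = (41090 + √74)*(-29872 - 45853) = (41090 + √74)*(-75725) = -3111540250 - 75725*√74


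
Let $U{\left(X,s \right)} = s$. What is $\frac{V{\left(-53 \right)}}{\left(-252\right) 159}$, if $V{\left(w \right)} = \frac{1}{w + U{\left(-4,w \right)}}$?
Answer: $\frac{1}{4247208} \approx 2.3545 \cdot 10^{-7}$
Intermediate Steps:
$V{\left(w \right)} = \frac{1}{2 w}$ ($V{\left(w \right)} = \frac{1}{w + w} = \frac{1}{2 w}$)
$\frac{V{\left(-53 \right)}}{\left(-252\right) 159} = \frac{\frac{1}{2} \frac{1}{-53}}{\left(-252\right) 159} = \frac{\frac{1}{2} \left(- \frac{1}{53}\right)}{-40068} = \left(- \frac{1}{106}\right) \left(- \frac{1}{40068}\right) = \frac{1}{4247208}$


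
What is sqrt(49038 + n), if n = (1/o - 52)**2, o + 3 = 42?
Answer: sqrt(78695527)/39 ≈ 227.46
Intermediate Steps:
o = 39 (o = -3 + 42 = 39)
n = 4108729/1521 (n = (1/39 - 52)**2 = (-2027/39)**2 = 4108729/1521 ≈ 2701.3)
sqrt(49038 + n) = sqrt(49038 + 4108729/1521) = sqrt(78695527/1521) = sqrt(78695527)/39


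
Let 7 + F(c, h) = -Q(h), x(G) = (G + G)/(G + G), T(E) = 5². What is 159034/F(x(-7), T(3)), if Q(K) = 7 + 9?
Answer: -159034/23 ≈ -6914.5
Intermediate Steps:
Q(K) = 16
T(E) = 25
x(G) = 1 (x(G) = (2*G)/((2*G)) = (2*G)*(1/(2*G)) = 1)
F(c, h) = -23 (F(c, h) = -7 - 1*16 = -7 - 16 = -23)
159034/F(x(-7), T(3)) = 159034/(-23) = 159034*(-1/23) = -159034/23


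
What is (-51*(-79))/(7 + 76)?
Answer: 4029/83 ≈ 48.542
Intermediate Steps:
(-51*(-79))/(7 + 76) = 4029/83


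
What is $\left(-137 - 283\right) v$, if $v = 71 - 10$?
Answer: $-25620$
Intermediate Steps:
$v = 61$ ($v = 71 - 10 = 61$)
$\left(-137 - 283\right) v = \left(-137 - 283\right) 61 = \left(-420\right) 61 = -25620$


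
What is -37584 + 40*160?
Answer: -31184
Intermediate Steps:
-37584 + 40*160 = -37584 + 6400 = -31184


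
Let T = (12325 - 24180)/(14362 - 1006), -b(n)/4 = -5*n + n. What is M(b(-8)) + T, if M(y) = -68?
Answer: -920063/13356 ≈ -68.888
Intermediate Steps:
b(n) = 16*n (b(n) = -4*(-5*n + n) = -(-16)*n = 16*n)
T = -11855/13356 ≈ -0.88762
M(b(-8)) + T = -68 - 11855/13356 = -920063/13356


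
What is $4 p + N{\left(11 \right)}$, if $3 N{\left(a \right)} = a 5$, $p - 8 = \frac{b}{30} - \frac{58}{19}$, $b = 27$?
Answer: $\frac{11891}{285} \approx 41.723$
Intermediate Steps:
$p = \frac{1111}{190}$ ($p = 8 + \left(\frac{27}{30} - \frac{58}{19}\right) = 8 + \left(27 \cdot \frac{1}{30} - \frac{58}{19}\right) = 8 + \left(\frac{9}{10} - \frac{58}{19}\right) = 8 - \frac{409}{190} = \frac{1111}{190} \approx 5.8474$)
$N{\left(a \right)} = \frac{5 a}{3}$ ($N{\left(a \right)} = \frac{a 5}{3} = \frac{5 a}{3}$)
$4 p + N{\left(11 \right)} = 4 \cdot \frac{1111}{190} + \frac{5}{3} \cdot 11 = \frac{2222}{95} + \frac{55}{3} = \frac{11891}{285}$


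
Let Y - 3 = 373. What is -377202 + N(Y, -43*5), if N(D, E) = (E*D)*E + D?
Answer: 17003774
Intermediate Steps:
Y = 376 (Y = 3 + 373 = 376)
N(D, E) = D + D*E**2 (N(D, E) = (D*E)*E + D = D*E**2 + D = D + D*E**2)
-377202 + N(Y, -43*5) = -377202 + 376*(1 + (-43*5)**2) = -377202 + 376*(1 + (-215)**2) = -377202 + 376*(1 + 46225) = -377202 + 376*46226 = -377202 + 17380976 = 17003774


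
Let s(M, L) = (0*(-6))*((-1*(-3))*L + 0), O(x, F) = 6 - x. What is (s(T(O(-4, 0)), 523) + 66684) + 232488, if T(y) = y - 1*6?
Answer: 299172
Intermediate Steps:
T(y) = -6 + y (T(y) = y - 6 = -6 + y)
s(M, L) = 0 (s(M, L) = 0*(3*L + 0) = 0*(3*L) = 0)
(s(T(O(-4, 0)), 523) + 66684) + 232488 = (0 + 66684) + 232488 = 66684 + 232488 = 299172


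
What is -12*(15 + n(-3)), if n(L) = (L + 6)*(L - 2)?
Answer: 0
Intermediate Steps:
n(L) = (-2 + L)*(6 + L) (n(L) = (6 + L)*(-2 + L) = (-2 + L)*(6 + L))
-12*(15 + n(-3)) = -12*(15 + (-12 + (-3)² + 4*(-3))) = -12*(15 + (-12 + 9 - 12)) = -12*(15 - 15) = -12*0 = 0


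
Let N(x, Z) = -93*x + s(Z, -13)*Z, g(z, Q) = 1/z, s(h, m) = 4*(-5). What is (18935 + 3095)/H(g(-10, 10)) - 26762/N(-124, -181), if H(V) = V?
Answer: -1669006181/7576 ≈ -2.2030e+5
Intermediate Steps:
s(h, m) = -20
N(x, Z) = -93*x - 20*Z
(18935 + 3095)/H(g(-10, 10)) - 26762/N(-124, -181) = (18935 + 3095)/(1/(-10)) - 26762/(-93*(-124) - 20*(-181)) = 22030/(-⅒) - 26762/(11532 + 3620) = 22030*(-10) - 26762/15152 = -220300 - 26762*1/15152 = -220300 - 13381/7576 = -1669006181/7576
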